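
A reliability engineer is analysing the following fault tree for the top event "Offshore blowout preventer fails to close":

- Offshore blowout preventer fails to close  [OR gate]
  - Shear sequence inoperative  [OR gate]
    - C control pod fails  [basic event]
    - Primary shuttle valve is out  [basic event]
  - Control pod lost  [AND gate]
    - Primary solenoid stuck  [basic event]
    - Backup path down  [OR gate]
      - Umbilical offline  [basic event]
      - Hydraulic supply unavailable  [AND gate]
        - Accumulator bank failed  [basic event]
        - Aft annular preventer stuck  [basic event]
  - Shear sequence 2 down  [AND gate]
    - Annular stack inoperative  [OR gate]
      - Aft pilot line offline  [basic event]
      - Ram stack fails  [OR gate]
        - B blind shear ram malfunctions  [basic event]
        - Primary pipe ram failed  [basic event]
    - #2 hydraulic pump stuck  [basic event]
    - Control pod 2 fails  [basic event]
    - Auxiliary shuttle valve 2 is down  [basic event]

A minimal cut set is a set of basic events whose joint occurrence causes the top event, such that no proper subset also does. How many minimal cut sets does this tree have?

Shear sequence inoperative [OR]: union of children's cut sets → 2 cut set(s).
Hydraulic supply unavailable [AND]: one cut set from each child combined → 1 × 1 = 1 cut set(s).
Backup path down [OR]: union of children's cut sets → 2 cut set(s).
Control pod lost [AND]: one cut set from each child combined → 1 × 2 = 2 cut set(s).
Ram stack fails [OR]: union of children's cut sets → 2 cut set(s).
Annular stack inoperative [OR]: union of children's cut sets → 3 cut set(s).
Shear sequence 2 down [AND]: one cut set from each child combined → 3 × 1 × 1 × 1 = 3 cut set(s).
Offshore blowout preventer fails to close [OR]: union of children's cut sets → 7 cut set(s).
Minimal cut sets: {C control pod fails}; {Primary shuttle valve is out}; {Primary solenoid stuck, Umbilical offline}; {Accumulator bank failed, Aft annular preventer stuck, Primary solenoid stuck}; {#2 hydraulic pump stuck, Aft pilot line offline, Auxiliary shuttle valve 2 is down, Control pod 2 fails}; {#2 hydraulic pump stuck, Auxiliary shuttle valve 2 is down, B blind shear ram malfunctions, Control pod 2 fails}; {#2 hydraulic pump stuck, Auxiliary shuttle valve 2 is down, Control pod 2 fails, Primary pipe ram failed}.

7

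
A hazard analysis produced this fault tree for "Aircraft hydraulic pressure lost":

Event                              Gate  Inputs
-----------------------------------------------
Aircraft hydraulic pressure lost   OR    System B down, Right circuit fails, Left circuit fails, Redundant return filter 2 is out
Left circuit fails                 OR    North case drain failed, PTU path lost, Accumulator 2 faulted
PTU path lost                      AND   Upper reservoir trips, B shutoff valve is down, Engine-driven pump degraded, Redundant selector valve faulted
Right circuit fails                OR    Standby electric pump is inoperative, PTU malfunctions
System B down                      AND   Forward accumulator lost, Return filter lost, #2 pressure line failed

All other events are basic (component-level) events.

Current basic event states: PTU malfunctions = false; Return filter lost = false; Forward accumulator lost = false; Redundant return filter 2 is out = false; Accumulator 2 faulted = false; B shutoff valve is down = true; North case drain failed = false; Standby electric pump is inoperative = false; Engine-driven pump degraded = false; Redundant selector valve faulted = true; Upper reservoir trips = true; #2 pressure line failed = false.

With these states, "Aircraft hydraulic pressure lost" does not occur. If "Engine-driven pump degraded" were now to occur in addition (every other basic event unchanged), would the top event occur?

Yes

Counterfactual: set "Engine-driven pump degraded" to occurred.
System B down [AND]: Forward accumulator lost=not, Return filter lost=not, #2 pressure line failed=not → not all inputs occur → does not occur.
Right circuit fails [OR]: Standby electric pump is inoperative=not, PTU malfunctions=not → no input occurs → does not occur.
PTU path lost [AND]: Upper reservoir trips=occurs, B shutoff valve is down=occurs, Engine-driven pump degraded=occurs, Redundant selector valve faulted=occurs → all inputs occur → occurs.
Left circuit fails [OR]: North case drain failed=not, PTU path lost=occurs, Accumulator 2 faulted=not → at least one input occurs → occurs.
Aircraft hydraulic pressure lost [OR]: System B down=not, Right circuit fails=not, Left circuit fails=occurs, Redundant return filter 2 is out=not → at least one input occurs → occurs.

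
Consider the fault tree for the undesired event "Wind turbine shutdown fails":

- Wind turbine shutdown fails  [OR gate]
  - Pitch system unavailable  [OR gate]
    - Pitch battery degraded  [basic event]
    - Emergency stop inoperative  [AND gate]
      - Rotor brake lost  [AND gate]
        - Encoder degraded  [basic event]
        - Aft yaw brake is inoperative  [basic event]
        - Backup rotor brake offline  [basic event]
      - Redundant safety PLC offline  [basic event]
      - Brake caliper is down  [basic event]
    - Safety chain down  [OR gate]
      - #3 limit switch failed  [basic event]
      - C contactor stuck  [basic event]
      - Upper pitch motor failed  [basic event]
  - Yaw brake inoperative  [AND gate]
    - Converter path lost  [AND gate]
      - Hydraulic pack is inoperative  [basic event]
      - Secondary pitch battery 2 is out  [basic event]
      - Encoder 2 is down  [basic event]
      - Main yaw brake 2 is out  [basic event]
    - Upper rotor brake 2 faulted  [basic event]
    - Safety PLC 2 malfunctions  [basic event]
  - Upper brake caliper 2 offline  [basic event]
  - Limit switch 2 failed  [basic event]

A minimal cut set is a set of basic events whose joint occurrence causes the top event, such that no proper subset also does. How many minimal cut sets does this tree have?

Rotor brake lost [AND]: one cut set from each child combined → 1 × 1 × 1 = 1 cut set(s).
Emergency stop inoperative [AND]: one cut set from each child combined → 1 × 1 × 1 = 1 cut set(s).
Safety chain down [OR]: union of children's cut sets → 3 cut set(s).
Pitch system unavailable [OR]: union of children's cut sets → 5 cut set(s).
Converter path lost [AND]: one cut set from each child combined → 1 × 1 × 1 × 1 = 1 cut set(s).
Yaw brake inoperative [AND]: one cut set from each child combined → 1 × 1 × 1 = 1 cut set(s).
Wind turbine shutdown fails [OR]: union of children's cut sets → 8 cut set(s).
Minimal cut sets: {Pitch battery degraded}; {Aft yaw brake is inoperative, Backup rotor brake offline, Brake caliper is down, Encoder degraded, Redundant safety PLC offline}; {#3 limit switch failed}; {C contactor stuck}; {Upper pitch motor failed}; {Encoder 2 is down, Hydraulic pack is inoperative, Main yaw brake 2 is out, Safety PLC 2 malfunctions, Secondary pitch battery 2 is out, Upper rotor brake 2 faulted}; {Upper brake caliper 2 offline}; {Limit switch 2 failed}.

8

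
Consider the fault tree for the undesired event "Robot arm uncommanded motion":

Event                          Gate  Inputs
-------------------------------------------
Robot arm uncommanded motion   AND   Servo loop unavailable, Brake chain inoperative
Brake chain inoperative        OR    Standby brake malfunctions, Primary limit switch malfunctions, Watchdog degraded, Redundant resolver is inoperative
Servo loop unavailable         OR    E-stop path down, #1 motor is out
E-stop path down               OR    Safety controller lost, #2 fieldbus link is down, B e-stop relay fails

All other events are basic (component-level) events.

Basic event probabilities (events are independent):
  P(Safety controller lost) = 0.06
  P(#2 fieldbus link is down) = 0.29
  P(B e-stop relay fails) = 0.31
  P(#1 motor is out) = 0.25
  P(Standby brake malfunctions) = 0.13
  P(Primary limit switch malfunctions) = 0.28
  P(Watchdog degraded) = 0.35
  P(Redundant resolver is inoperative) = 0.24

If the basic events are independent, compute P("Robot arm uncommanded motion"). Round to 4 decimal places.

P(E-stop path down) [OR] = 1 − (1−0.06) × (1−0.29) × (1−0.31) = 0.539494
P(Servo loop unavailable) [OR] = 1 − (1−0.539494) × (1−0.25) = 0.654621
P(Brake chain inoperative) [OR] = 1 − (1−0.13) × (1−0.28) × (1−0.35) × (1−0.24) = 0.690558
P(Robot arm uncommanded motion) [AND] = 0.654621 × 0.690558 = 0.452054
Rounded to 4 decimal places: P(Robot arm uncommanded motion) ≈ 0.4521.

0.4521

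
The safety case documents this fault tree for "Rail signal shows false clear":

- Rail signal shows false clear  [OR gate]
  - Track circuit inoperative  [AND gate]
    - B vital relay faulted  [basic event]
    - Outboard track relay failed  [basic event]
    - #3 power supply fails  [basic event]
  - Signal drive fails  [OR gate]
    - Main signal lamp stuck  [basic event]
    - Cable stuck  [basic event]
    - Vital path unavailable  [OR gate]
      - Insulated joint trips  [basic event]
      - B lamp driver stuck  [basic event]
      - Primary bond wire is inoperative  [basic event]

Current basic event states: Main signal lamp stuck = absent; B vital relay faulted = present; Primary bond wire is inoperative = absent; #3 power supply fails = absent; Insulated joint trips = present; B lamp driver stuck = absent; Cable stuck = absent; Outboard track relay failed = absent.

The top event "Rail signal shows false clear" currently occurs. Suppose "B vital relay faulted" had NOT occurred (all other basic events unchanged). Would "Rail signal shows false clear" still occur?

Yes

Counterfactual: set "B vital relay faulted" to not occurred.
Track circuit inoperative [AND]: B vital relay faulted=not, Outboard track relay failed=not, #3 power supply fails=not → not all inputs occur → does not occur.
Vital path unavailable [OR]: Insulated joint trips=occurs, B lamp driver stuck=not, Primary bond wire is inoperative=not → at least one input occurs → occurs.
Signal drive fails [OR]: Main signal lamp stuck=not, Cable stuck=not, Vital path unavailable=occurs → at least one input occurs → occurs.
Rail signal shows false clear [OR]: Track circuit inoperative=not, Signal drive fails=occurs → at least one input occurs → occurs.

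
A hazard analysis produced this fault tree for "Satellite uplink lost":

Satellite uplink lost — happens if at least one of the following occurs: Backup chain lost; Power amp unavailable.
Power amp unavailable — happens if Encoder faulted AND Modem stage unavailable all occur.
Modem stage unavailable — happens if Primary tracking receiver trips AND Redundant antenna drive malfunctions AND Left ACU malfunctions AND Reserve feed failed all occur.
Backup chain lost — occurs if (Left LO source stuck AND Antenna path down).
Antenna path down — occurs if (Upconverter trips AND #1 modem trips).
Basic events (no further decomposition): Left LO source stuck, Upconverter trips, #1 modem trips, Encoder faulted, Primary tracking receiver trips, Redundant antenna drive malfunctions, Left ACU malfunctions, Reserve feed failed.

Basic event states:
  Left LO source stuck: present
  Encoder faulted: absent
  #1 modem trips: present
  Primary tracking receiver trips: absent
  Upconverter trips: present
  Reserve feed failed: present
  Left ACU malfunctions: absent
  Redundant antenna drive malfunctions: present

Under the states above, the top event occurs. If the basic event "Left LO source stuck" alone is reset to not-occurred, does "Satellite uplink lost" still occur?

Counterfactual: set "Left LO source stuck" to not occurred.
Antenna path down [AND]: Upconverter trips=occurs, #1 modem trips=occurs → all inputs occur → occurs.
Backup chain lost [AND]: Left LO source stuck=not, Antenna path down=occurs → not all inputs occur → does not occur.
Modem stage unavailable [AND]: Primary tracking receiver trips=not, Redundant antenna drive malfunctions=occurs, Left ACU malfunctions=not, Reserve feed failed=occurs → not all inputs occur → does not occur.
Power amp unavailable [AND]: Encoder faulted=not, Modem stage unavailable=not → not all inputs occur → does not occur.
Satellite uplink lost [OR]: Backup chain lost=not, Power amp unavailable=not → no input occurs → does not occur.

No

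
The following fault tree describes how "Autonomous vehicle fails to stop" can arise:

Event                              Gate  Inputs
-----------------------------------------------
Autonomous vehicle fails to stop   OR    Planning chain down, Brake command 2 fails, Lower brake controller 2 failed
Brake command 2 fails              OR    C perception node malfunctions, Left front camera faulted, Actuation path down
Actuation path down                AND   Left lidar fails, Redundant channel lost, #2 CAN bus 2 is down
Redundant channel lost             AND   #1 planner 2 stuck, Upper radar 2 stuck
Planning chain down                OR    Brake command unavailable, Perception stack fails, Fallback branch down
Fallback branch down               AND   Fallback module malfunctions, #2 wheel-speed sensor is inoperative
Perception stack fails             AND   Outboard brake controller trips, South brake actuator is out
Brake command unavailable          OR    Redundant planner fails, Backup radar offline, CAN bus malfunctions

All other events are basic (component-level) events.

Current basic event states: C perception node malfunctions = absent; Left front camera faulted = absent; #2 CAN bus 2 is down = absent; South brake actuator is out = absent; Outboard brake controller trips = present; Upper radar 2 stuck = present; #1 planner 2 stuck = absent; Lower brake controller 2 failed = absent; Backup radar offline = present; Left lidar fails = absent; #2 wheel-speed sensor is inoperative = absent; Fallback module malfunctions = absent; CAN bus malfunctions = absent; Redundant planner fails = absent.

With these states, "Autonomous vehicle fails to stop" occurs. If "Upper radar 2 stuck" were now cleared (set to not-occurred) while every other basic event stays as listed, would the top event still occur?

Yes

Counterfactual: set "Upper radar 2 stuck" to not occurred.
Brake command unavailable [OR]: Redundant planner fails=not, Backup radar offline=occurs, CAN bus malfunctions=not → at least one input occurs → occurs.
Perception stack fails [AND]: Outboard brake controller trips=occurs, South brake actuator is out=not → not all inputs occur → does not occur.
Fallback branch down [AND]: Fallback module malfunctions=not, #2 wheel-speed sensor is inoperative=not → not all inputs occur → does not occur.
Planning chain down [OR]: Brake command unavailable=occurs, Perception stack fails=not, Fallback branch down=not → at least one input occurs → occurs.
Redundant channel lost [AND]: #1 planner 2 stuck=not, Upper radar 2 stuck=not → not all inputs occur → does not occur.
Actuation path down [AND]: Left lidar fails=not, Redundant channel lost=not, #2 CAN bus 2 is down=not → not all inputs occur → does not occur.
Brake command 2 fails [OR]: C perception node malfunctions=not, Left front camera faulted=not, Actuation path down=not → no input occurs → does not occur.
Autonomous vehicle fails to stop [OR]: Planning chain down=occurs, Brake command 2 fails=not, Lower brake controller 2 failed=not → at least one input occurs → occurs.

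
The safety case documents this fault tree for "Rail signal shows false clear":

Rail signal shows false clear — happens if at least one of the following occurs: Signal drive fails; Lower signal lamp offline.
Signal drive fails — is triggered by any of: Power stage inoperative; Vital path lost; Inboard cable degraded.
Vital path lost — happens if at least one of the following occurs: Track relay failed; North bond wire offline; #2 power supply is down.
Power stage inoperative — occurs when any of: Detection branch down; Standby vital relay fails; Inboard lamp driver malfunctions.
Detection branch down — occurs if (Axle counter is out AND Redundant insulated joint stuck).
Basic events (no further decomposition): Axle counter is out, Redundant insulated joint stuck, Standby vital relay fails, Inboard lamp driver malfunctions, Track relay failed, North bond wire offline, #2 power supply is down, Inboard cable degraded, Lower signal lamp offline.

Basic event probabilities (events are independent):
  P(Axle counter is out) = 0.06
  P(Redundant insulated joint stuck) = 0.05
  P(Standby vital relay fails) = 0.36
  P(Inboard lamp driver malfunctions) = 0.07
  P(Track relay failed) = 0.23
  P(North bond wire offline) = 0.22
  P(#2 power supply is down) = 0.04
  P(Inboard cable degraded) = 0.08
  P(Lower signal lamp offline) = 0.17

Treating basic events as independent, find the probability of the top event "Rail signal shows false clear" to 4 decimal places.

P(Detection branch down) [AND] = 0.06 × 0.05 = 0.003000
P(Power stage inoperative) [OR] = 1 − (1−0.003000) × (1−0.36) × (1−0.07) = 0.406586
P(Vital path lost) [OR] = 1 − (1−0.23) × (1−0.22) × (1−0.04) = 0.423424
P(Signal drive fails) [OR] = 1 − (1−0.406586) × (1−0.423424) × (1−0.08) = 0.685224
P(Rail signal shows false clear) [OR] = 1 − (1−0.685224) × (1−0.17) = 0.738736
Rounded to 4 decimal places: P(Rail signal shows false clear) ≈ 0.7387.

0.7387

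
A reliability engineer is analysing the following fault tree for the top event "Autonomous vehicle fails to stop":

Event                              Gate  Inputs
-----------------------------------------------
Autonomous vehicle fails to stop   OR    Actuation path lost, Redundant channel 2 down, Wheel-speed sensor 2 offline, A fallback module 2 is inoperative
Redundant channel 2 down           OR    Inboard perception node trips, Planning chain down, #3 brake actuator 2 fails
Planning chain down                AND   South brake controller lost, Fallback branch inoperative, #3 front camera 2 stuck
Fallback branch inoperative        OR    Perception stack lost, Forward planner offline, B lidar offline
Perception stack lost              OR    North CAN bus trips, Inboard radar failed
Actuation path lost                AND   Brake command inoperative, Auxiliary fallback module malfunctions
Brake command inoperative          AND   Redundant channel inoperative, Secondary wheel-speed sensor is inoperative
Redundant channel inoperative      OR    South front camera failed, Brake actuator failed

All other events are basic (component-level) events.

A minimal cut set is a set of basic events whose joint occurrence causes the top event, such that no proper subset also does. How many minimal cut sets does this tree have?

10

Redundant channel inoperative [OR]: union of children's cut sets → 2 cut set(s).
Brake command inoperative [AND]: one cut set from each child combined → 2 × 1 = 2 cut set(s).
Actuation path lost [AND]: one cut set from each child combined → 2 × 1 = 2 cut set(s).
Perception stack lost [OR]: union of children's cut sets → 2 cut set(s).
Fallback branch inoperative [OR]: union of children's cut sets → 4 cut set(s).
Planning chain down [AND]: one cut set from each child combined → 1 × 4 × 1 = 4 cut set(s).
Redundant channel 2 down [OR]: union of children's cut sets → 6 cut set(s).
Autonomous vehicle fails to stop [OR]: union of children's cut sets → 10 cut set(s).
Minimal cut sets: {Auxiliary fallback module malfunctions, Secondary wheel-speed sensor is inoperative, South front camera failed}; {Auxiliary fallback module malfunctions, Brake actuator failed, Secondary wheel-speed sensor is inoperative}; {Inboard perception node trips}; {#3 front camera 2 stuck, North CAN bus trips, South brake controller lost}; {#3 front camera 2 stuck, Inboard radar failed, South brake controller lost}; {#3 front camera 2 stuck, Forward planner offline, South brake controller lost}; {#3 front camera 2 stuck, B lidar offline, South brake controller lost}; {#3 brake actuator 2 fails}; {Wheel-speed sensor 2 offline}; {A fallback module 2 is inoperative}.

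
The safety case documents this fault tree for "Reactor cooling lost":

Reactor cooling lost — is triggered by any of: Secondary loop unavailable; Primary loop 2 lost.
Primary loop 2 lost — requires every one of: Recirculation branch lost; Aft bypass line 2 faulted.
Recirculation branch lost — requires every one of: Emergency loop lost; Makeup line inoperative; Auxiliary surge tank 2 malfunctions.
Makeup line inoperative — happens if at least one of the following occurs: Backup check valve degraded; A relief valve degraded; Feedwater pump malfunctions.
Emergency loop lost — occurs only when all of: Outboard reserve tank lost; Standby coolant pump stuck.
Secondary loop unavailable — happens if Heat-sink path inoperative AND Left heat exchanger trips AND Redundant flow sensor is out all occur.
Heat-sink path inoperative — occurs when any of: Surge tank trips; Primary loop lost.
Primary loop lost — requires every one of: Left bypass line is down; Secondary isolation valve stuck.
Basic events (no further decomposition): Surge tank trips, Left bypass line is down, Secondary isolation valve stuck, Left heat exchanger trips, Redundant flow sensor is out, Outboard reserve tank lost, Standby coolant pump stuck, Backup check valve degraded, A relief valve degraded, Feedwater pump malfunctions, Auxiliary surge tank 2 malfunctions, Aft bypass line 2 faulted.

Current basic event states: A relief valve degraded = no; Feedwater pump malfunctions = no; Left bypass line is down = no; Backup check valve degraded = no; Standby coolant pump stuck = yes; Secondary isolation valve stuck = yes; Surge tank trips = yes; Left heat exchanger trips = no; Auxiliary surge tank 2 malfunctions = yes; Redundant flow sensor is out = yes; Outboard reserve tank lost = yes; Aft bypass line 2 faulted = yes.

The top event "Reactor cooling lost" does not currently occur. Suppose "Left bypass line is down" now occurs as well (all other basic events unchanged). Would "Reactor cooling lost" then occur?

No

Counterfactual: set "Left bypass line is down" to occurred.
Primary loop lost [AND]: Left bypass line is down=occurs, Secondary isolation valve stuck=occurs → all inputs occur → occurs.
Heat-sink path inoperative [OR]: Surge tank trips=occurs, Primary loop lost=occurs → at least one input occurs → occurs.
Secondary loop unavailable [AND]: Heat-sink path inoperative=occurs, Left heat exchanger trips=not, Redundant flow sensor is out=occurs → not all inputs occur → does not occur.
Emergency loop lost [AND]: Outboard reserve tank lost=occurs, Standby coolant pump stuck=occurs → all inputs occur → occurs.
Makeup line inoperative [OR]: Backup check valve degraded=not, A relief valve degraded=not, Feedwater pump malfunctions=not → no input occurs → does not occur.
Recirculation branch lost [AND]: Emergency loop lost=occurs, Makeup line inoperative=not, Auxiliary surge tank 2 malfunctions=occurs → not all inputs occur → does not occur.
Primary loop 2 lost [AND]: Recirculation branch lost=not, Aft bypass line 2 faulted=occurs → not all inputs occur → does not occur.
Reactor cooling lost [OR]: Secondary loop unavailable=not, Primary loop 2 lost=not → no input occurs → does not occur.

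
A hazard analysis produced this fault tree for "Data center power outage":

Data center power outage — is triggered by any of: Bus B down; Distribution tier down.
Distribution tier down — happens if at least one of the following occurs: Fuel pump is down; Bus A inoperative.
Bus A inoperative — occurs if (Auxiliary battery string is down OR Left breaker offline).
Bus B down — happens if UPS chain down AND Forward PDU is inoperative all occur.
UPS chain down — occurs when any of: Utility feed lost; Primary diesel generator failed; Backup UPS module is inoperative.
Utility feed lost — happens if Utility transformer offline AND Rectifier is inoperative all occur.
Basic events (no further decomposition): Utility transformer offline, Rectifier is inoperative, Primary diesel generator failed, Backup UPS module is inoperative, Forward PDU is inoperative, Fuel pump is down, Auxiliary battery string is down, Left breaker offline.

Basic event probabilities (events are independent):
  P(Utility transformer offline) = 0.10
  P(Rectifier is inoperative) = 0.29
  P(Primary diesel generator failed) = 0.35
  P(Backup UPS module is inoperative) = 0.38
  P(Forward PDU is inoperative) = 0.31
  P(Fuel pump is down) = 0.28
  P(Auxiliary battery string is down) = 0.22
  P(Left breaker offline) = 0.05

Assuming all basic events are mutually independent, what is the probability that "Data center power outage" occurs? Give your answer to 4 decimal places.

P(Utility feed lost) [AND] = 0.10 × 0.29 = 0.029000
P(UPS chain down) [OR] = 1 − (1−0.029000) × (1−0.35) × (1−0.38) = 0.608687
P(Bus B down) [AND] = 0.608687 × 0.31 = 0.188693
P(Bus A inoperative) [OR] = 1 − (1−0.22) × (1−0.05) = 0.259000
P(Distribution tier down) [OR] = 1 − (1−0.28) × (1−0.259000) = 0.466480
P(Data center power outage) [OR] = 1 − (1−0.188693) × (1−0.466480) = 0.567151
Rounded to 4 decimal places: P(Data center power outage) ≈ 0.5672.

0.5672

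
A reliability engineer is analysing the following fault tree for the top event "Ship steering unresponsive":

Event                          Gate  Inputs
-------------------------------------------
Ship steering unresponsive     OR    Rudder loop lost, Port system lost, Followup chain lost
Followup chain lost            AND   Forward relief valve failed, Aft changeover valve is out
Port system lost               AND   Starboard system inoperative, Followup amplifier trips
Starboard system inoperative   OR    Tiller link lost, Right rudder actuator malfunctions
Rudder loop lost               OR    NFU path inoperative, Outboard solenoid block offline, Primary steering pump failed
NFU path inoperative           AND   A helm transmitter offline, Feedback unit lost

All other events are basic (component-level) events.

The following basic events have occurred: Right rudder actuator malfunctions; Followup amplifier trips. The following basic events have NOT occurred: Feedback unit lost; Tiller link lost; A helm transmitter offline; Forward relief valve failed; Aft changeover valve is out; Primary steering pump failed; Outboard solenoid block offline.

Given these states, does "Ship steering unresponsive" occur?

NFU path inoperative [AND]: A helm transmitter offline=not, Feedback unit lost=not → not all inputs occur → does not occur.
Rudder loop lost [OR]: NFU path inoperative=not, Outboard solenoid block offline=not, Primary steering pump failed=not → no input occurs → does not occur.
Starboard system inoperative [OR]: Tiller link lost=not, Right rudder actuator malfunctions=occurs → at least one input occurs → occurs.
Port system lost [AND]: Starboard system inoperative=occurs, Followup amplifier trips=occurs → all inputs occur → occurs.
Followup chain lost [AND]: Forward relief valve failed=not, Aft changeover valve is out=not → not all inputs occur → does not occur.
Ship steering unresponsive [OR]: Rudder loop lost=not, Port system lost=occurs, Followup chain lost=not → at least one input occurs → occurs.

Yes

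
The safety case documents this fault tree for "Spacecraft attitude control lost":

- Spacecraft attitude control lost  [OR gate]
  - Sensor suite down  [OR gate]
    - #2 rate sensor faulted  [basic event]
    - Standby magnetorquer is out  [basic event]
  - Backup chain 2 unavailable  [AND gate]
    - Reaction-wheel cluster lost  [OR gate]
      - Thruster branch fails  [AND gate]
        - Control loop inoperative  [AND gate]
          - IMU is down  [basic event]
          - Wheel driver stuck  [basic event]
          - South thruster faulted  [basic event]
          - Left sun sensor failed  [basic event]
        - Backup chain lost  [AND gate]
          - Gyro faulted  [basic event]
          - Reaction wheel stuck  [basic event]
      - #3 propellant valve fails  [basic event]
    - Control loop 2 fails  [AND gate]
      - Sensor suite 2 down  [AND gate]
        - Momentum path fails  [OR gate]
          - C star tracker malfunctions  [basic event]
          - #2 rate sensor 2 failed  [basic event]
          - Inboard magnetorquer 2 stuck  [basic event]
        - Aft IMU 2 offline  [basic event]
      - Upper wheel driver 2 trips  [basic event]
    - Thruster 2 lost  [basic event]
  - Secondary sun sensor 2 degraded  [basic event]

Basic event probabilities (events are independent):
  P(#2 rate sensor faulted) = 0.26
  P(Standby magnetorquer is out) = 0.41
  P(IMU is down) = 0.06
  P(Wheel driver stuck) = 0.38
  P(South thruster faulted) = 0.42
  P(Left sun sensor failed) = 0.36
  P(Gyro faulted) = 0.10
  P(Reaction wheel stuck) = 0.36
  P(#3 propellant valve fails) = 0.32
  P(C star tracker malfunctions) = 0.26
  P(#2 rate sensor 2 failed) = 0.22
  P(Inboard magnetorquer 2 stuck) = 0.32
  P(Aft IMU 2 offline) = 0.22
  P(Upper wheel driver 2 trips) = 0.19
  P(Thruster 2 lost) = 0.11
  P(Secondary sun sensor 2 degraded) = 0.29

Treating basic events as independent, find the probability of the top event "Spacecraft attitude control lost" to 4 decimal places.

P(Sensor suite down) [OR] = 1 − (1−0.26) × (1−0.41) = 0.563400
P(Control loop inoperative) [AND] = 0.06 × 0.38 × 0.42 × 0.36 = 0.003447
P(Backup chain lost) [AND] = 0.10 × 0.36 = 0.036000
P(Thruster branch fails) [AND] = 0.003447 × 0.036000 = 0.000124
P(Reaction-wheel cluster lost) [OR] = 1 − (1−0.000124) × (1−0.32) = 0.320084
P(Momentum path fails) [OR] = 1 − (1−0.26) × (1−0.22) × (1−0.32) = 0.607504
P(Sensor suite 2 down) [AND] = 0.607504 × 0.22 = 0.133651
P(Control loop 2 fails) [AND] = 0.133651 × 0.19 = 0.025394
P(Backup chain 2 unavailable) [AND] = 0.320084 × 0.025394 × 0.11 = 0.000894
P(Spacecraft attitude control lost) [OR] = 1 − (1−0.563400) × (1−0.000894) × (1−0.29) = 0.690291
Rounded to 4 decimal places: P(Spacecraft attitude control lost) ≈ 0.6903.

0.6903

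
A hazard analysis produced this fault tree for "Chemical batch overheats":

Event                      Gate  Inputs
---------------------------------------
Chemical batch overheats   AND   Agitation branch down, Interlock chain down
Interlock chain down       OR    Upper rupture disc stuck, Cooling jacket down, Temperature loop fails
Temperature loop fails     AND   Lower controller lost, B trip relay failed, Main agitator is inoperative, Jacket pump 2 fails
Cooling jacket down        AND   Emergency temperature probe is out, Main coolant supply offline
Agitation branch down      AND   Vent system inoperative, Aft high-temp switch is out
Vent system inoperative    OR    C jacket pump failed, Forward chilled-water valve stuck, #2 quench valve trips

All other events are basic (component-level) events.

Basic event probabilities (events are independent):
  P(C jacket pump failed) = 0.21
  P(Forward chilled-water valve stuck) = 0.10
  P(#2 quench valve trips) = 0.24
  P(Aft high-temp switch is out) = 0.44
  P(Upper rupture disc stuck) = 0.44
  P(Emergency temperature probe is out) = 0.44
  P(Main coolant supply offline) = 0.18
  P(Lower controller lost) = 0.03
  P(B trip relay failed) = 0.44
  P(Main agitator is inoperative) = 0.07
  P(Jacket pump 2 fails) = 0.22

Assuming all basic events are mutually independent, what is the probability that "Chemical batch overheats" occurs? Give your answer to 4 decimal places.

P(Vent system inoperative) [OR] = 1 − (1−0.21) × (1−0.10) × (1−0.24) = 0.459640
P(Agitation branch down) [AND] = 0.459640 × 0.44 = 0.202242
P(Cooling jacket down) [AND] = 0.44 × 0.18 = 0.079200
P(Temperature loop fails) [AND] = 0.03 × 0.44 × 0.07 × 0.22 = 0.000203
P(Interlock chain down) [OR] = 1 − (1−0.44) × (1−0.079200) × (1−0.000203) = 0.484457
P(Chemical batch overheats) [AND] = 0.202242 × 0.484457 = 0.097978
Rounded to 4 decimal places: P(Chemical batch overheats) ≈ 0.0980.

0.0980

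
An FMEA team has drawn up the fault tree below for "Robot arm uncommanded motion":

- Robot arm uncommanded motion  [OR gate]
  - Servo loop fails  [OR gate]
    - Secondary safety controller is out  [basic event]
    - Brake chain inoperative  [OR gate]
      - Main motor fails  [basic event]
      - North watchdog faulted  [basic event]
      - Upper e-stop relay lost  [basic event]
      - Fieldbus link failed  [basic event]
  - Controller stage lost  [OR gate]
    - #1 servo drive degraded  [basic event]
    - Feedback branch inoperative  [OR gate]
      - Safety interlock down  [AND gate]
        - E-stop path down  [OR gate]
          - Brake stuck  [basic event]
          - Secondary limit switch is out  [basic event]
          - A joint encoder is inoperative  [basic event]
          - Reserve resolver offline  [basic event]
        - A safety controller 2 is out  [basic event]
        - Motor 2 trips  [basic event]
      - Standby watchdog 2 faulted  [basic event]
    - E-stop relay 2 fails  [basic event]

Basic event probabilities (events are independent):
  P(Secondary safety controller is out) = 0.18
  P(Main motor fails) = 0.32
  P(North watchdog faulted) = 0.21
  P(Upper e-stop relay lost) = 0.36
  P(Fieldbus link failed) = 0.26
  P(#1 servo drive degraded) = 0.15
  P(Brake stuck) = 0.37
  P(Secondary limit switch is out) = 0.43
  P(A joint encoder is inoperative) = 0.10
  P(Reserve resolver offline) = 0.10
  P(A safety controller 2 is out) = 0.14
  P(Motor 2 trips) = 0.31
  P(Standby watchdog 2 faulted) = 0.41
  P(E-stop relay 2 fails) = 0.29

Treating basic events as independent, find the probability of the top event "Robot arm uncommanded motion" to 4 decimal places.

0.9280

P(Brake chain inoperative) [OR] = 1 − (1−0.32) × (1−0.21) × (1−0.36) × (1−0.26) = 0.745582
P(Servo loop fails) [OR] = 1 − (1−0.18) × (1−0.745582) = 0.791377
P(E-stop path down) [OR] = 1 − (1−0.37) × (1−0.43) × (1−0.10) × (1−0.10) = 0.709129
P(Safety interlock down) [AND] = 0.709129 × 0.14 × 0.31 = 0.030776
P(Feedback branch inoperative) [OR] = 1 − (1−0.030776) × (1−0.41) = 0.428158
P(Controller stage lost) [OR] = 1 − (1−0.15) × (1−0.428158) × (1−0.29) = 0.654893
P(Robot arm uncommanded motion) [OR] = 1 − (1−0.791377) × (1−0.654893) = 0.928003
Rounded to 4 decimal places: P(Robot arm uncommanded motion) ≈ 0.9280.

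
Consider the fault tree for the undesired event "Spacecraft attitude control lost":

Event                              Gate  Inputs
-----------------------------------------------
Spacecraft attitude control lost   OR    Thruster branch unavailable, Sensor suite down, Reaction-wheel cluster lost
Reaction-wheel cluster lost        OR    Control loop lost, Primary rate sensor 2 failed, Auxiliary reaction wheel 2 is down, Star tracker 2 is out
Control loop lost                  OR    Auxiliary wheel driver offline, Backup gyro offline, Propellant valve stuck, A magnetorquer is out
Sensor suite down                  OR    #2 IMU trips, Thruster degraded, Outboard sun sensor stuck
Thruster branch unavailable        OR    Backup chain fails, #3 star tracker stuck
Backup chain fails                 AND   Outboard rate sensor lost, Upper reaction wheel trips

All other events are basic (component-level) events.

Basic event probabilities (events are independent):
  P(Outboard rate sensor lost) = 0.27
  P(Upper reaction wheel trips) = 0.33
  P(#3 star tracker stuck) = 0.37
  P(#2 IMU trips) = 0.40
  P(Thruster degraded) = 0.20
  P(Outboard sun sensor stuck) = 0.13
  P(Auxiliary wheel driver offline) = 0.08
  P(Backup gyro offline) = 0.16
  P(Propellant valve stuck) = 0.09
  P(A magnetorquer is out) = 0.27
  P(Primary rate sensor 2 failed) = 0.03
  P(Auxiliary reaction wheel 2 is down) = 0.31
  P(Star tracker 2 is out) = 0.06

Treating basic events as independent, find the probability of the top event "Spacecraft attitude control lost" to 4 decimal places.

P(Backup chain fails) [AND] = 0.27 × 0.33 = 0.089100
P(Thruster branch unavailable) [OR] = 1 − (1−0.089100) × (1−0.37) = 0.426133
P(Sensor suite down) [OR] = 1 − (1−0.40) × (1−0.20) × (1−0.13) = 0.582400
P(Control loop lost) [OR] = 1 − (1−0.08) × (1−0.16) × (1−0.09) × (1−0.27) = 0.486629
P(Reaction-wheel cluster lost) [OR] = 1 − (1−0.486629) × (1−0.03) × (1−0.31) × (1−0.06) = 0.677017
P(Spacecraft attitude control lost) [OR] = 1 − (1−0.426133) × (1−0.582400) × (1−0.677017) = 0.922598
Rounded to 4 decimal places: P(Spacecraft attitude control lost) ≈ 0.9226.

0.9226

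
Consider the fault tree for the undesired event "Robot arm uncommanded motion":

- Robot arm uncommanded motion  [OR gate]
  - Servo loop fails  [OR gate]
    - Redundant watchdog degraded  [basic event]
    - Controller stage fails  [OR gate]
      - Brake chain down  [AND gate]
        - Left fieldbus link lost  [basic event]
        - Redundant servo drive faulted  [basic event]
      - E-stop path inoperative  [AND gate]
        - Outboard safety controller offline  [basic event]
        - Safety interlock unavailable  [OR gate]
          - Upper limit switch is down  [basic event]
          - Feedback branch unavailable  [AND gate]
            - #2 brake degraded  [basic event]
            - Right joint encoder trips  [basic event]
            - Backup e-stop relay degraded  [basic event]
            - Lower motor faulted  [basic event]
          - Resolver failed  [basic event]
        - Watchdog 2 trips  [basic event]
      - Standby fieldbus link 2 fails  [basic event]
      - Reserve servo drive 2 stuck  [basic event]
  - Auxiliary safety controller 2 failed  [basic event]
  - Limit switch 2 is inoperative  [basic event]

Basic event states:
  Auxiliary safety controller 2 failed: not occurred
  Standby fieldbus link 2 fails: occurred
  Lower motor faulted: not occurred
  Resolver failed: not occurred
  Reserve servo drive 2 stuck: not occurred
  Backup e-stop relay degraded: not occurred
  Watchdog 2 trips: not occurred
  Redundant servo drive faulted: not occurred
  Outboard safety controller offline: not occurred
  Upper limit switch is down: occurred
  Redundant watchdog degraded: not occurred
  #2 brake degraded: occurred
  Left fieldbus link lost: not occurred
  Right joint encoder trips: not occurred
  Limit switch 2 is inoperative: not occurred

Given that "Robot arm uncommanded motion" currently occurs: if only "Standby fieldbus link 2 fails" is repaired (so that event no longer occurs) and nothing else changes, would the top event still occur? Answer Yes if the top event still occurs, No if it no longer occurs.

Counterfactual: set "Standby fieldbus link 2 fails" to not occurred.
Brake chain down [AND]: Left fieldbus link lost=not, Redundant servo drive faulted=not → not all inputs occur → does not occur.
Feedback branch unavailable [AND]: #2 brake degraded=occurs, Right joint encoder trips=not, Backup e-stop relay degraded=not, Lower motor faulted=not → not all inputs occur → does not occur.
Safety interlock unavailable [OR]: Upper limit switch is down=occurs, Feedback branch unavailable=not, Resolver failed=not → at least one input occurs → occurs.
E-stop path inoperative [AND]: Outboard safety controller offline=not, Safety interlock unavailable=occurs, Watchdog 2 trips=not → not all inputs occur → does not occur.
Controller stage fails [OR]: Brake chain down=not, E-stop path inoperative=not, Standby fieldbus link 2 fails=not, Reserve servo drive 2 stuck=not → no input occurs → does not occur.
Servo loop fails [OR]: Redundant watchdog degraded=not, Controller stage fails=not → no input occurs → does not occur.
Robot arm uncommanded motion [OR]: Servo loop fails=not, Auxiliary safety controller 2 failed=not, Limit switch 2 is inoperative=not → no input occurs → does not occur.

No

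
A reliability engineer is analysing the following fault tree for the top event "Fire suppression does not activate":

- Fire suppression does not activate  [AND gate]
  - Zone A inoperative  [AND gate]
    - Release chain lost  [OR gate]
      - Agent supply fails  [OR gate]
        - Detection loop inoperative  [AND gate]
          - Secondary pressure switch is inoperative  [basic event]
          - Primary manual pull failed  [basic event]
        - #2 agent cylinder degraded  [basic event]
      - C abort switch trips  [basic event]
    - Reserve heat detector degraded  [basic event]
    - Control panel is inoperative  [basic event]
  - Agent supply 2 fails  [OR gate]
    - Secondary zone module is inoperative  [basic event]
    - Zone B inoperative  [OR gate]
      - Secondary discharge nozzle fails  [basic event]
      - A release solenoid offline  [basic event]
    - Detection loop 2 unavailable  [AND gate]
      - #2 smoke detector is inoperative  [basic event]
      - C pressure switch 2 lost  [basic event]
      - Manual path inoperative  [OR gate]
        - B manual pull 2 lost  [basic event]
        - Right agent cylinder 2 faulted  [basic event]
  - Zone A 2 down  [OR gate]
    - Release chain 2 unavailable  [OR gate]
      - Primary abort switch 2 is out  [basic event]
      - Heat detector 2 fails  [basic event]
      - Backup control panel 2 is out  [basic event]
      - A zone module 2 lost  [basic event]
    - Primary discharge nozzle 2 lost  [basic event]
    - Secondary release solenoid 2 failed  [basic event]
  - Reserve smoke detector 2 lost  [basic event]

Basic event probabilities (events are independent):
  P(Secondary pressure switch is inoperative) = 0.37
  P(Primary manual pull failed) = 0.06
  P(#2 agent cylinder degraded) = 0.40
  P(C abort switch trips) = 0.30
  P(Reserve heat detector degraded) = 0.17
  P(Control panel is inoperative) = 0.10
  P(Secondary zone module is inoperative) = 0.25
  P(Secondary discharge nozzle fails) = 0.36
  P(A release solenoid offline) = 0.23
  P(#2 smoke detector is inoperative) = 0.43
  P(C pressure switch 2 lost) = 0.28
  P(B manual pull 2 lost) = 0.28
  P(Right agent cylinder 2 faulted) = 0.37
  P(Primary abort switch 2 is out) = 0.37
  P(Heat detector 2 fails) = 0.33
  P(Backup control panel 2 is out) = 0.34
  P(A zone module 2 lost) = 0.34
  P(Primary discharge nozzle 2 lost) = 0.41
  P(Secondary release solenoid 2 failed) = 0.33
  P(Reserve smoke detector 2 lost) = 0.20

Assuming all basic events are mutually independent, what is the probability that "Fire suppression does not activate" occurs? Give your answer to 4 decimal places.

P(Detection loop inoperative) [AND] = 0.37 × 0.06 = 0.022200
P(Agent supply fails) [OR] = 1 − (1−0.022200) × (1−0.40) = 0.413320
P(Release chain lost) [OR] = 1 − (1−0.413320) × (1−0.30) = 0.589324
P(Zone A inoperative) [AND] = 0.589324 × 0.17 × 0.10 = 0.010019
P(Zone B inoperative) [OR] = 1 − (1−0.36) × (1−0.23) = 0.507200
P(Manual path inoperative) [OR] = 1 − (1−0.28) × (1−0.37) = 0.546400
P(Detection loop 2 unavailable) [AND] = 0.43 × 0.28 × 0.546400 = 0.065787
P(Agent supply 2 fails) [OR] = 1 − (1−0.25) × (1−0.507200) × (1−0.065787) = 0.654715
P(Release chain 2 unavailable) [OR] = 1 − (1−0.37) × (1−0.33) × (1−0.34) × (1−0.34) = 0.816133
P(Zone A 2 down) [OR] = 1 − (1−0.816133) × (1−0.41) × (1−0.33) = 0.927317
P(Fire suppression does not activate) [AND] = 0.010019 × 0.654715 × 0.927317 × 0.20 = 0.001217
Rounded to 4 decimal places: P(Fire suppression does not activate) ≈ 0.0012.

0.0012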